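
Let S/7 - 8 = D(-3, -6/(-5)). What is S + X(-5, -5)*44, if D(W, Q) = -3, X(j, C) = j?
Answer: -185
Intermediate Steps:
S = 35 (S = 56 + 7*(-3) = 56 - 21 = 35)
S + X(-5, -5)*44 = 35 - 5*44 = 35 - 220 = -185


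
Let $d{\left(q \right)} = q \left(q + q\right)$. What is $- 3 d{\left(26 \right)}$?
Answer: $-4056$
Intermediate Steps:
$d{\left(q \right)} = 2 q^{2}$ ($d{\left(q \right)} = q 2 q = 2 q^{2}$)
$- 3 d{\left(26 \right)} = - 3 \cdot 2 \cdot 26^{2} = - 3 \cdot 2 \cdot 676 = \left(-3\right) 1352 = -4056$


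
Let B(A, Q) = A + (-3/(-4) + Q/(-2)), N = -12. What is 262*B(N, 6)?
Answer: -7467/2 ≈ -3733.5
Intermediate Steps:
B(A, Q) = 3/4 + A - Q/2 (B(A, Q) = A + (-3*(-1/4) + Q*(-1/2)) = A + (3/4 - Q/2) = 3/4 + A - Q/2)
262*B(N, 6) = 262*(3/4 - 12 - 1/2*6) = 262*(3/4 - 12 - 3) = 262*(-57/4) = -7467/2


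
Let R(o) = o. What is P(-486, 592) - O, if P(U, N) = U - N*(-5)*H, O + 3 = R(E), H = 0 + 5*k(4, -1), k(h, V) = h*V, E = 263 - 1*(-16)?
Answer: -59962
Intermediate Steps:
E = 279 (E = 263 + 16 = 279)
k(h, V) = V*h
H = -20 (H = 0 + 5*(-1*4) = 0 + 5*(-4) = 0 - 20 = -20)
O = 276 (O = -3 + 279 = 276)
P(U, N) = U - 100*N (P(U, N) = U - N*(-5)*(-20) = U - (-5*N)*(-20) = U - 100*N)
P(-486, 592) - O = (-486 - 100*592) - 1*276 = (-486 - 59200) - 276 = -59686 - 276 = -59962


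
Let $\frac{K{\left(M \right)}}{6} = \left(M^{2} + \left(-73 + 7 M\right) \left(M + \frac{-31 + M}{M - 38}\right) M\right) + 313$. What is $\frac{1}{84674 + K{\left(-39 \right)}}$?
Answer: $- \frac{11}{32871458} \approx -3.3464 \cdot 10^{-7}$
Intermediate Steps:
$K{\left(M \right)} = 1878 + 6 M^{2} + 6 M \left(-73 + 7 M\right) \left(M + \frac{-31 + M}{-38 + M}\right)$ ($K{\left(M \right)} = 6 \left(\left(M^{2} + \left(-73 + 7 M\right) \left(M + \frac{-31 + M}{M - 38}\right) M\right) + 313\right) = 6 \left(\left(M^{2} + \left(-73 + 7 M\right) \left(M + \frac{-31 + M}{-38 + M}\right) M\right) + 313\right) = 6 \left(\left(M^{2} + M \left(-73 + 7 M\right) \left(M + \frac{-31 + M}{-38 + M}\right)\right) + 313\right) = 6 \left(313 + M^{2} + M \left(-73 + 7 M\right) \left(M + \frac{-31 + M}{-38 + M}\right)\right) = 1878 + 6 M^{2} + 6 M \left(-73 + 7 M\right) \left(M + \frac{-31 + M}{-38 + M}\right)$)
$\frac{1}{84674 + K{\left(-39 \right)}} = \frac{1}{84674 + \frac{6 \left(-11894 - 331 \left(-39\right)^{3} + 7 \left(-39\right)^{4} + 2446 \left(-39\right)^{2} + 2576 \left(-39\right)\right)}{-38 - 39}} = \frac{1}{84674 + \frac{6 \left(-11894 - -19634589 + 7 \cdot 2313441 + 2446 \cdot 1521 - 100464\right)}{-77}} = \frac{1}{84674 + 6 \left(- \frac{1}{77}\right) \left(-11894 + 19634589 + 16194087 + 3720366 - 100464\right)} = \frac{1}{84674 + 6 \left(- \frac{1}{77}\right) 39436684} = \frac{1}{84674 - \frac{33802872}{11}} = \frac{1}{- \frac{32871458}{11}} = - \frac{11}{32871458}$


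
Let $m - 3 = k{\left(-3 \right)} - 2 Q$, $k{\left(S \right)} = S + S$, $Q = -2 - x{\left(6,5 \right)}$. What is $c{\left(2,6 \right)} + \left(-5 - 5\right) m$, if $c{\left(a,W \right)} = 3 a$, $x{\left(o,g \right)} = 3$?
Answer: $-64$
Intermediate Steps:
$Q = -5$ ($Q = -2 - 3 = -5$)
$k{\left(S \right)} = 2 S$
$m = 7$ ($m = 3 + \left(2 \left(-3\right) - -10\right) = 3 + \left(-6 + 10\right) = 3 + 4 = 7$)
$c{\left(2,6 \right)} + \left(-5 - 5\right) m = 3 \cdot 2 + \left(-5 - 5\right) 7 = 6 - 70 = -64$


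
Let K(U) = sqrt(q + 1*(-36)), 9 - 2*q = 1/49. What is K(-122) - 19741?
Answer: -19741 + 2*I*sqrt(386)/7 ≈ -19741.0 + 5.6134*I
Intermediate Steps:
q = 220/49 (q = 9/2 - 1/2/49 = 9/2 - 1/2*1/49 = 9/2 - 1/98 = 220/49 ≈ 4.4898)
K(U) = 2*I*sqrt(386)/7 (K(U) = sqrt(220/49 + 1*(-36)) = sqrt(220/49 - 36) = sqrt(-1544/49) = 2*I*sqrt(386)/7)
K(-122) - 19741 = 2*I*sqrt(386)/7 - 19741 = -19741 + 2*I*sqrt(386)/7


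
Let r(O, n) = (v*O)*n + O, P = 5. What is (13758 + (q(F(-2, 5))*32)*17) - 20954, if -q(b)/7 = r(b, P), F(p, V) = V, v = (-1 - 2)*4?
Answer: 1116164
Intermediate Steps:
v = -12 (v = -3*4 = -12)
r(O, n) = O - 12*O*n (r(O, n) = (-12*O)*n + O = -12*O*n + O = O - 12*O*n)
q(b) = 413*b (q(b) = -7*b*(1 - 12*5) = -7*b*(1 - 60) = -7*b*(-59) = -(-413)*b = 413*b)
(13758 + (q(F(-2, 5))*32)*17) - 20954 = (13758 + ((413*5)*32)*17) - 20954 = (13758 + (2065*32)*17) - 20954 = (13758 + 66080*17) - 20954 = (13758 + 1123360) - 20954 = 1137118 - 20954 = 1116164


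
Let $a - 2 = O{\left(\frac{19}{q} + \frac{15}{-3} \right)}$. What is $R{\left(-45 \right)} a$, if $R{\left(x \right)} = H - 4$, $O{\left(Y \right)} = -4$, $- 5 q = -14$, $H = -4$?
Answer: $16$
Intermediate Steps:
$q = \frac{14}{5}$ ($q = \left(- \frac{1}{5}\right) \left(-14\right) = \frac{14}{5} \approx 2.8$)
$R{\left(x \right)} = -8$ ($R{\left(x \right)} = -4 - 4 = -8$)
$a = -2$ ($a = 2 - 4 = -2$)
$R{\left(-45 \right)} a = \left(-8\right) \left(-2\right) = 16$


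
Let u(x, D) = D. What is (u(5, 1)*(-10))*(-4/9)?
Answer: 40/9 ≈ 4.4444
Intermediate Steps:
(u(5, 1)*(-10))*(-4/9) = (1*(-10))*(-4/9) = -(-40)/9 = -10*(-4/9) = 40/9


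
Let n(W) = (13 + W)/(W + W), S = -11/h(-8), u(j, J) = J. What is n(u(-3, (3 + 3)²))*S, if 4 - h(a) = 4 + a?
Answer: -539/576 ≈ -0.93576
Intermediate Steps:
h(a) = -a (h(a) = 4 - (4 + a) = 4 + (-4 - a) = -a)
S = -11/8 (S = -11/((-1*(-8))) = -11/8 ≈ -1.3750)
n(W) = (13 + W)/(2*W) (n(W) = (13 + W)/((2*W)) = (13 + W)*(1/(2*W)) = (13 + W)/(2*W))
n(u(-3, (3 + 3)²))*S = ((13 + (3 + 3)²)/(2*((3 + 3)²)))*(-11/8) = ((13 + 6²)/(2*(6²)))*(-11/8) = ((½)*(13 + 36)/36)*(-11/8) = ((½)*(1/36)*49)*(-11/8) = (49/72)*(-11/8) = -539/576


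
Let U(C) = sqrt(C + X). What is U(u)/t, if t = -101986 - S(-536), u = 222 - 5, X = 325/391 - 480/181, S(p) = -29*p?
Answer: -sqrt(269433194123)/4158857815 ≈ -0.00012481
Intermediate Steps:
X = -128855/70771 (X = 325*(1/391) - 480*1/181 = 325/391 - 480/181 = -128855/70771 ≈ -1.8207)
u = 217
t = -117530 (t = -101986 - (-29)*(-536) = -101986 - 1*15544 = -101986 - 15544 = -117530)
U(C) = sqrt(-128855/70771 + C) (U(C) = sqrt(C - 128855/70771) = sqrt(-128855/70771 + C))
U(u)/t = (sqrt(-9119197205 + 5008534441*217)/70771)/(-117530) = (sqrt(-9119197205 + 1086851973697)/70771)*(-1/117530) = (sqrt(1077732776492)/70771)*(-1/117530) = ((2*sqrt(269433194123))/70771)*(-1/117530) = (2*sqrt(269433194123)/70771)*(-1/117530) = -sqrt(269433194123)/4158857815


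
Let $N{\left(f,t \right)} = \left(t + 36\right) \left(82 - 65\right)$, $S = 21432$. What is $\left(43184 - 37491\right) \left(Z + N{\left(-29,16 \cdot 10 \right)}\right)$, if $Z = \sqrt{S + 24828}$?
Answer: $18969076 + 34158 \sqrt{1285} \approx 2.0194 \cdot 10^{7}$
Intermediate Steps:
$Z = 6 \sqrt{1285}$ ($Z = \sqrt{21432 + 24828} = \sqrt{46260} = 6 \sqrt{1285} \approx 215.08$)
$N{\left(f,t \right)} = 612 + 17 t$ ($N{\left(f,t \right)} = \left(36 + t\right) 17 = 612 + 17 t$)
$\left(43184 - 37491\right) \left(Z + N{\left(-29,16 \cdot 10 \right)}\right) = \left(43184 - 37491\right) \left(6 \sqrt{1285} + \left(612 + 17 \cdot 16 \cdot 10\right)\right) = 5693 \left(6 \sqrt{1285} + \left(612 + 17 \cdot 160\right)\right) = 5693 \left(6 \sqrt{1285} + \left(612 + 2720\right)\right) = 5693 \left(6 \sqrt{1285} + 3332\right) = 5693 \left(3332 + 6 \sqrt{1285}\right) = 18969076 + 34158 \sqrt{1285}$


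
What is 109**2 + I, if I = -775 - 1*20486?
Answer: -9380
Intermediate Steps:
I = -21261 (I = -775 - 20486 = -21261)
109**2 + I = 109**2 - 21261 = 11881 - 21261 = -9380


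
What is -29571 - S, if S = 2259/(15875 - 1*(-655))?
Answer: -162936963/5510 ≈ -29571.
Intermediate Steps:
S = 753/5510 (S = 2259/(15875 + 655) = 2259/16530 = 2259*(1/16530) = 753/5510 ≈ 0.13666)
-29571 - S = -29571 - 1*753/5510 = -29571 - 753/5510 = -162936963/5510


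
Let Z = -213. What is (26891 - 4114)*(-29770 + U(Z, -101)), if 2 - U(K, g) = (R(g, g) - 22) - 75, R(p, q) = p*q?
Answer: -908164544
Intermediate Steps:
U(K, g) = 99 - g² (U(K, g) = 2 - ((g*g - 22) - 75) = 2 - ((g² - 22) - 75) = 2 - ((-22 + g²) - 75) = 2 - (-97 + g²) = 2 + (97 - g²) = 99 - g²)
(26891 - 4114)*(-29770 + U(Z, -101)) = (26891 - 4114)*(-29770 + (99 - 1*(-101)²)) = 22777*(-29770 + (99 - 1*10201)) = 22777*(-29770 + (99 - 10201)) = 22777*(-29770 - 10102) = 22777*(-39872) = -908164544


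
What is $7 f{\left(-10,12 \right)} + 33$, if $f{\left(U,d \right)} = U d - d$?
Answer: $-891$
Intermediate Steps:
$f{\left(U,d \right)} = - d + U d$
$7 f{\left(-10,12 \right)} + 33 = 7 \cdot 12 \left(-1 - 10\right) + 33 = 7 \cdot 12 \left(-11\right) + 33 = 7 \left(-132\right) + 33 = -924 + 33 = -891$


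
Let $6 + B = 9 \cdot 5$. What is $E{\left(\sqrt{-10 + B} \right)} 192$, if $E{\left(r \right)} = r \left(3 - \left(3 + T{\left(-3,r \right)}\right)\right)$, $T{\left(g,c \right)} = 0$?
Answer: $0$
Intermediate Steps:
$B = 39$ ($B = -6 + 9 \cdot 5 = -6 + 45 = 39$)
$E{\left(r \right)} = 0$ ($E{\left(r \right)} = r \left(3 - 3\right) = r 0 = 0$)
$E{\left(\sqrt{-10 + B} \right)} 192 = 0 \cdot 192 = 0$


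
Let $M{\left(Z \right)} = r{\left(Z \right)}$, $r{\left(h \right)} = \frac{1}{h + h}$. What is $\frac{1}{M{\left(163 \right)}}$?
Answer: $326$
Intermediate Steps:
$r{\left(h \right)} = \frac{1}{2 h}$
$M{\left(Z \right)} = \frac{1}{2 Z}$
$\frac{1}{M{\left(163 \right)}} = \frac{1}{\frac{1}{2} \cdot \frac{1}{163}} = \frac{1}{\frac{1}{326}} = 326$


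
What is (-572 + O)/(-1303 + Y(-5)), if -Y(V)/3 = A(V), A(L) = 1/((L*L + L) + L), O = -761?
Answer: 6665/6516 ≈ 1.0229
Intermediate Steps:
A(L) = 1/(L² + 2*L) (A(L) = 1/((L² + L) + L) = 1/((L + L²) + L) = 1/(L² + 2*L))
Y(V) = -3/(V*(2 + V))
(-572 + O)/(-1303 + Y(-5)) = (-572 - 761)/(-1303 - 3/(-5*(2 - 5))) = -1333/(-1303 - 3*(-⅕)/(-3)) = -1333/(-1303 - 3*(-⅕)*(-⅓)) = -1333/(-1303 - ⅕) = -1333/(-6516/5) = -1333*(-5/6516) = 6665/6516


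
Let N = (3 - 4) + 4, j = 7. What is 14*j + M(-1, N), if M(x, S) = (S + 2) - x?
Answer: 104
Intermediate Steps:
N = 3 (N = -1 + 4 = 3)
M(x, S) = 2 + S - x (M(x, S) = (2 + S) - x = 2 + S - x)
14*j + M(-1, N) = 14*7 + (2 + 3 - 1*(-1)) = 98 + (2 + 3 + 1) = 98 + 6 = 104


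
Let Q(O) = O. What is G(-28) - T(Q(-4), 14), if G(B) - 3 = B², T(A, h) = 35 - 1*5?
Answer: 757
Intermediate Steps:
T(A, h) = 30 (T(A, h) = 35 - 5 = 30)
G(B) = 3 + B²
G(-28) - T(Q(-4), 14) = (3 + (-28)²) - 1*30 = (3 + 784) - 30 = 787 - 30 = 757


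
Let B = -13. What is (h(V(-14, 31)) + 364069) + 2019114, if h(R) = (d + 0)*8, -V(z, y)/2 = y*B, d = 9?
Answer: 2383255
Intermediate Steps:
V(z, y) = 26*y (V(z, y) = -2*y*(-13) = -(-26)*y = 26*y)
h(R) = 72 (h(R) = (9 + 0)*8 = 9*8 = 72)
(h(V(-14, 31)) + 364069) + 2019114 = (72 + 364069) + 2019114 = 364141 + 2019114 = 2383255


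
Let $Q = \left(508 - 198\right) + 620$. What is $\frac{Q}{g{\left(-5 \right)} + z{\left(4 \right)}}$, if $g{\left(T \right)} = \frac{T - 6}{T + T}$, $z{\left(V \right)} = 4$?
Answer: $\frac{3100}{17} \approx 182.35$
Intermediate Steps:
$g{\left(T \right)} = \frac{-6 + T}{2 T}$
$Q = 930$ ($Q = 310 + 620 = 930$)
$\frac{Q}{g{\left(-5 \right)} + z{\left(4 \right)}} = \frac{1}{\frac{-6 - 5}{2 \left(-5\right)} + 4} \cdot 930 = \frac{1}{\frac{1}{2} \left(- \frac{1}{5}\right) \left(-11\right) + 4} \cdot 930 = \frac{1}{\frac{11}{10} + 4} \cdot 930 = \frac{1}{\frac{51}{10}} \cdot 930 = \frac{10}{51} \cdot 930 = \frac{3100}{17}$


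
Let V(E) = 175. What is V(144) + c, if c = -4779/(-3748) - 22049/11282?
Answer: 3685570413/21142468 ≈ 174.32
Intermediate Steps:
c = -14361487/21142468 (c = -4779*(-1/3748) - 22049*1/11282 = 4779/3748 - 22049/11282 = -14361487/21142468 ≈ -0.67927)
V(144) + c = 175 - 14361487/21142468 = 3685570413/21142468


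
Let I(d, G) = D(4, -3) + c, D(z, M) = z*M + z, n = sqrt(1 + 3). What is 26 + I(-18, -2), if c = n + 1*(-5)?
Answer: 15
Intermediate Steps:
n = 2 (n = sqrt(4) = 2)
c = -3 (c = 2 + 1*(-5) = 2 - 5 = -3)
D(z, M) = z + M*z (D(z, M) = M*z + z = z + M*z)
I(d, G) = -11 (I(d, G) = 4*(1 - 3) - 3 = 4*(-2) - 3 = -8 - 3 = -11)
26 + I(-18, -2) = 26 - 11 = 15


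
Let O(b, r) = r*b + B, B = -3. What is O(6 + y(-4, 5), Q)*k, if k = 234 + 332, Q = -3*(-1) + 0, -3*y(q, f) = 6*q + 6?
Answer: 18678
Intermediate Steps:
y(q, f) = -2 - 2*q (y(q, f) = -(6*q + 6)/3 = -(6 + 6*q)/3 = -2 - 2*q)
Q = 3 (Q = 3 + 0 = 3)
O(b, r) = -3 + b*r (O(b, r) = r*b - 3 = b*r - 3 = -3 + b*r)
k = 566
O(6 + y(-4, 5), Q)*k = (-3 + (6 + (-2 - 2*(-4)))*3)*566 = (-3 + (6 + (-2 + 8))*3)*566 = (-3 + (6 + 6)*3)*566 = (-3 + 12*3)*566 = (-3 + 36)*566 = 33*566 = 18678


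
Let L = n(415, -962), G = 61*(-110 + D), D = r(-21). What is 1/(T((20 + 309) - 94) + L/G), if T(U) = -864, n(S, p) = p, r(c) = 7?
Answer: -6283/5427550 ≈ -0.0011576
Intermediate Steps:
D = 7
G = -6283 (G = 61*(-110 + 7) = 61*(-103) = -6283)
L = -962
1/(T((20 + 309) - 94) + L/G) = 1/(-864 - 962/(-6283)) = 1/(-864 - 962*(-1/6283)) = 1/(-864 + 962/6283) = 1/(-5427550/6283) = -6283/5427550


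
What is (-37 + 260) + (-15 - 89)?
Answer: 119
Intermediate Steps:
(-37 + 260) + (-15 - 89) = 223 - 104 = 119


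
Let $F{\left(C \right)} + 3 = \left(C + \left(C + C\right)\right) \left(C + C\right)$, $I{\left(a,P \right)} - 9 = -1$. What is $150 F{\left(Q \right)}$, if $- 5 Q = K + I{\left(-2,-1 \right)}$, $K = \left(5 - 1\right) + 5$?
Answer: $9954$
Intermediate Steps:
$I{\left(a,P \right)} = 8$ ($I{\left(a,P \right)} = 9 - 1 = 8$)
$K = 9$ ($K = 4 + 5 = 9$)
$Q = - \frac{17}{5}$ ($Q = - \frac{9 + 8}{5} = \left(- \frac{1}{5}\right) 17 = - \frac{17}{5} \approx -3.4$)
$F{\left(C \right)} = -3 + 6 C^{2}$ ($F{\left(C \right)} = -3 + \left(C + \left(C + C\right)\right) \left(C + C\right) = -3 + \left(C + 2 C\right) 2 C = -3 + 3 C 2 C = -3 + 6 C^{2}$)
$150 F{\left(Q \right)} = 150 \left(-3 + 6 \left(- \frac{17}{5}\right)^{2}\right) = 150 \left(-3 + 6 \cdot \frac{289}{25}\right) = 150 \left(-3 + \frac{1734}{25}\right) = 150 \cdot \frac{1659}{25} = 9954$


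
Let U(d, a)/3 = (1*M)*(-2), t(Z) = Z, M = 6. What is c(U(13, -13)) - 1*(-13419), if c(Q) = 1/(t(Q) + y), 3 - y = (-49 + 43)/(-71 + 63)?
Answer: 1811561/135 ≈ 13419.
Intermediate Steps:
y = 9/4 (y = 3 - (-49 + 43)/(-71 + 63) = 3 - (-6)/(-8) = 3 - (-6)*(-1)/8 = 3 - 1*¾ = 3 - ¾ = 9/4 ≈ 2.2500)
U(d, a) = -36 (U(d, a) = 3*((1*6)*(-2)) = 3*(6*(-2)) = 3*(-12) = -36)
c(Q) = 1/(9/4 + Q) (c(Q) = 1/(Q + 9/4) = 1/(9/4 + Q))
c(U(13, -13)) - 1*(-13419) = 4/(9 + 4*(-36)) - 1*(-13419) = 4/(9 - 144) + 13419 = 4/(-135) + 13419 = 4*(-1/135) + 13419 = -4/135 + 13419 = 1811561/135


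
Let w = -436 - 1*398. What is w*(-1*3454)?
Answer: 2880636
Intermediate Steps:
w = -834 (w = -436 - 398 = -834)
w*(-1*3454) = -(-834)*3454 = -834*(-3454) = 2880636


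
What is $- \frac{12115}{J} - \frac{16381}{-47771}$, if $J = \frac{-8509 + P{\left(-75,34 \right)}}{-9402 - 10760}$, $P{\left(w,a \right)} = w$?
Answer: $- \frac{5834264741613}{205033132} \approx -28455.0$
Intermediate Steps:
$J = \frac{4292}{10081}$ ($J = \frac{-8509 - 75}{-9402 - 10760} = - \frac{8584}{-20162} = \left(-8584\right) \left(- \frac{1}{20162}\right) = \frac{4292}{10081} \approx 0.42575$)
$- \frac{12115}{J} - \frac{16381}{-47771} = - \frac{12115}{\frac{4292}{10081}} - \frac{16381}{-47771} = \left(-12115\right) \frac{10081}{4292} - - \frac{16381}{47771} = - \frac{122131315}{4292} + \frac{16381}{47771} = - \frac{5834264741613}{205033132}$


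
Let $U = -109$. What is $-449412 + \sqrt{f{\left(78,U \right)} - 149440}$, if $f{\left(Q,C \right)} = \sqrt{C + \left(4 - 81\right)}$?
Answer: $-449412 + \sqrt{-149440 + i \sqrt{186}} \approx -4.4941 \cdot 10^{5} + 386.57 i$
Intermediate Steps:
$f{\left(Q,C \right)} = \sqrt{-77 + C}$ ($f{\left(Q,C \right)} = \sqrt{C + \left(4 - 81\right)} = \sqrt{C - 77} = \sqrt{-77 + C}$)
$-449412 + \sqrt{f{\left(78,U \right)} - 149440} = -449412 + \sqrt{\sqrt{-77 - 109} - 149440} = -449412 + \sqrt{\sqrt{-186} - 149440} = -449412 + \sqrt{i \sqrt{186} - 149440} = -449412 + \sqrt{-149440 + i \sqrt{186}}$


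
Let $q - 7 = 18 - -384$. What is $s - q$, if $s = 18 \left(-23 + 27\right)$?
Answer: $-337$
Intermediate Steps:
$q = 409$ ($q = 7 + \left(18 - -384\right) = 7 + \left(18 + 384\right) = 7 + 402 = 409$)
$s = 72$ ($s = 18 \cdot 4 = 72$)
$s - q = 72 - 409 = -337$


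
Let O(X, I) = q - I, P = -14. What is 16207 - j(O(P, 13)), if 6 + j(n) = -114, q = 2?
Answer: 16327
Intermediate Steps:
O(X, I) = 2 - I
j(n) = -120 (j(n) = -6 - 114 = -120)
16207 - j(O(P, 13)) = 16207 - 1*(-120) = 16207 + 120 = 16327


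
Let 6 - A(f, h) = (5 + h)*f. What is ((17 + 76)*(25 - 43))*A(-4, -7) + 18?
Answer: 3366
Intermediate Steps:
A(f, h) = 6 - f*(5 + h) (A(f, h) = 6 - (5 + h)*f = 6 - f*(5 + h))
((17 + 76)*(25 - 43))*A(-4, -7) + 18 = ((17 + 76)*(25 - 43))*(6 - 5*(-4) - 1*(-4)*(-7)) + 18 = (93*(-18))*(6 + 20 - 28) + 18 = -1674*(-2) + 18 = 3348 + 18 = 3366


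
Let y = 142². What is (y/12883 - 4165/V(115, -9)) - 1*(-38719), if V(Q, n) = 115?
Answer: 11462520404/296309 ≈ 38684.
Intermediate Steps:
y = 20164
(y/12883 - 4165/V(115, -9)) - 1*(-38719) = (20164/12883 - 4165/115) - 1*(-38719) = (20164*(1/12883) - 4165*1/115) + 38719 = (20164/12883 - 833/23) + 38719 = -10267767/296309 + 38719 = 11462520404/296309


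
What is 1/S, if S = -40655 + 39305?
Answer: -1/1350 ≈ -0.00074074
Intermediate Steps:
S = -1350
1/S = 1/(-1350) = -1/1350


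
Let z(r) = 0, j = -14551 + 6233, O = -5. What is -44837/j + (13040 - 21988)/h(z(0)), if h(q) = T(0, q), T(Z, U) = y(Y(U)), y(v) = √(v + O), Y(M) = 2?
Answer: 44837/8318 + 8948*I*√3/3 ≈ 5.3904 + 5166.1*I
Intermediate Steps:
j = -8318
y(v) = √(-5 + v) (y(v) = √(v - 5) = √(-5 + v))
T(Z, U) = I*√3 (T(Z, U) = √(-5 + 2) = √(-3) = I*√3)
h(q) = I*√3
-44837/j + (13040 - 21988)/h(z(0)) = -44837/(-8318) + (13040 - 21988)/((I*√3)) = -44837*(-1/8318) - (-8948)*I*√3/3 = 44837/8318 + 8948*I*√3/3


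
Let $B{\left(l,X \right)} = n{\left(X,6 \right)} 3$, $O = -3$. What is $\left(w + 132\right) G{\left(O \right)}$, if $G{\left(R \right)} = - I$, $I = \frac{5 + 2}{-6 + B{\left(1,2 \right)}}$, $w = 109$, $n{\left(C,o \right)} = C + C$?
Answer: $- \frac{1687}{6} \approx -281.17$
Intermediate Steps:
$n{\left(C,o \right)} = 2 C$
$B{\left(l,X \right)} = 6 X$ ($B{\left(l,X \right)} = 2 X 3 = 6 X$)
$I = \frac{7}{6}$ ($I = \frac{5 + 2}{-6 + 6 \cdot 2} = \frac{7}{-6 + 12} = \frac{7}{6} \approx 1.1667$)
$G{\left(R \right)} = - \frac{7}{6}$ ($G{\left(R \right)} = \left(-1\right) \frac{7}{6} = - \frac{7}{6}$)
$\left(w + 132\right) G{\left(O \right)} = \left(109 + 132\right) \left(- \frac{7}{6}\right) = 241 \left(- \frac{7}{6}\right) = - \frac{1687}{6}$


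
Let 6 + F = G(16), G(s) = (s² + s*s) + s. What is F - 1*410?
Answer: 112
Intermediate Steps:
G(s) = s + 2*s² (G(s) = (s² + s²) + s = 2*s² + s = s + 2*s²)
F = 522 (F = -6 + 16*(1 + 2*16) = -6 + 16*(1 + 32) = -6 + 16*33 = -6 + 528 = 522)
F - 1*410 = 522 - 1*410 = 522 - 410 = 112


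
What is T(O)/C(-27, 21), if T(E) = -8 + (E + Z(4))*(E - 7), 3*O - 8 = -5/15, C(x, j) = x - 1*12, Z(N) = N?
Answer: 3008/3159 ≈ 0.95220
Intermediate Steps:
C(x, j) = -12 + x (C(x, j) = x - 12 = -12 + x)
O = 23/9 (O = 8/3 + (-5/15)/3 = 8/3 + (-5*1/15)/3 = 8/3 + (1/3)*(-1/3) = 8/3 - 1/9 = 23/9 ≈ 2.5556)
T(E) = -8 + (-7 + E)*(4 + E) (T(E) = -8 + (E + 4)*(E - 7) = -8 + (4 + E)*(-7 + E) = -8 + (-7 + E)*(4 + E))
T(O)/C(-27, 21) = (-36 + (23/9)**2 - 3*23/9)/(-12 - 27) = (-36 + 529/81 - 23/3)/(-39) = -3008/81*(-1/39) = 3008/3159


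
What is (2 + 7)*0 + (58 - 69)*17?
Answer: -187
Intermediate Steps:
(2 + 7)*0 + (58 - 69)*17 = 9*0 - 11*17 = 0 - 187 = -187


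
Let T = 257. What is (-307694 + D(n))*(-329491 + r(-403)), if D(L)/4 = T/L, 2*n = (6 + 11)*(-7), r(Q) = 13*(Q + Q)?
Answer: 1778409019014/17 ≈ 1.0461e+11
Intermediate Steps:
r(Q) = 26*Q (r(Q) = 13*(2*Q) = 26*Q)
n = -119/2 (n = ((6 + 11)*(-7))/2 = (17*(-7))/2 = (1/2)*(-119) = -119/2 ≈ -59.500)
D(L) = 1028/L (D(L) = 4*(257/L) = 1028/L)
(-307694 + D(n))*(-329491 + r(-403)) = (-307694 + 1028/(-119/2))*(-329491 + 26*(-403)) = (-307694 + 1028*(-2/119))*(-329491 - 10478) = (-307694 - 2056/119)*(-339969) = -36617642/119*(-339969) = 1778409019014/17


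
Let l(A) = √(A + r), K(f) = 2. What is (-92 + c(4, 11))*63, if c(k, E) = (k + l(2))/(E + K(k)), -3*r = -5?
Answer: -75096/13 + 21*√33/13 ≈ -5767.3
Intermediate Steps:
r = 5/3 (r = -⅓*(-5) = 5/3 ≈ 1.6667)
l(A) = √(5/3 + A) (l(A) = √(A + 5/3) = √(5/3 + A))
c(k, E) = (k + √33/3)/(2 + E) (c(k, E) = (k + √(15 + 9*2)/3)/(E + 2) = (k + √(15 + 18)/3)/(2 + E) = (k + √33/3)/(2 + E))
(-92 + c(4, 11))*63 = (-92 + (4 + √33/3)/(2 + 11))*63 = (-92 + (4 + √33/3)/13)*63 = (-92 + (4/13 + √33/39))*63 = (-1192/13 + √33/39)*63 = -75096/13 + 21*√33/13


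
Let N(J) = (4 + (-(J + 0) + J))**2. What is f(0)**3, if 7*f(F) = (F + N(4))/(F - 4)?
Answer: -64/343 ≈ -0.18659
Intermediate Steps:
N(J) = 16 (N(J) = (4 + (-J + J))**2 = (4 + 0)**2 = 4**2 = 16)
f(F) = (16 + F)/(7*(-4 + F)) (f(F) = ((F + 16)/(F - 4))/7 = ((16 + F)/(-4 + F))/7 = (16 + F)/(7*(-4 + F)))
f(0)**3 = ((16 + 0)/(7*(-4 + 0)))**3 = ((1/7)*16/(-4))**3 = ((1/7)*(-1/4)*16)**3 = (-4/7)**3 = -64/343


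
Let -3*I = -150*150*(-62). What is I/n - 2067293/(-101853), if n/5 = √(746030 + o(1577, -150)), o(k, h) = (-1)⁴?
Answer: 2067293/101853 - 31000*√746031/248677 ≈ -87.376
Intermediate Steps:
o(k, h) = 1
n = 5*√746031 (n = 5*√(746030 + 1) = 5*√746031 ≈ 4318.7)
I = -465000 (I = -(-150*150)*(-62)/3 = -(-7500)*(-62) = -⅓*1395000 = -465000)
I/n - 2067293/(-101853) = -465000*√746031/3730155 - 2067293/(-101853) = -31000*√746031/248677 - 2067293*(-1/101853) = -31000*√746031/248677 + 2067293/101853 = 2067293/101853 - 31000*√746031/248677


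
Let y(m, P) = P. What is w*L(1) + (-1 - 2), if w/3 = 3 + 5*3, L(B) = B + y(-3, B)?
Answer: 105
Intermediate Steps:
L(B) = 2*B (L(B) = B + B = 2*B)
w = 54 (w = 3*(3 + 5*3) = 3*(3 + 15) = 3*18 = 54)
w*L(1) + (-1 - 2) = 54*(2*1) + (-1 - 2) = 54*2 - 3 = 108 - 3 = 105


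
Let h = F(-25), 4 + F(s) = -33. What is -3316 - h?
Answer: -3279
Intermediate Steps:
F(s) = -37 (F(s) = -4 - 33 = -37)
h = -37
-3316 - h = -3316 - 1*(-37) = -3316 + 37 = -3279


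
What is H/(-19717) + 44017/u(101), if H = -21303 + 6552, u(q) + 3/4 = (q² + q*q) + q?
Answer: 4681247515/1616971453 ≈ 2.8951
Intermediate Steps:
u(q) = -¾ + q + 2*q² (u(q) = -¾ + ((q² + q*q) + q) = -¾ + ((q² + q²) + q) = -¾ + (2*q² + q) = -¾ + (q + 2*q²) = -¾ + q + 2*q²)
H = -14751
H/(-19717) + 44017/u(101) = -14751/(-19717) + 44017/(-¾ + 101 + 2*101²) = -14751*(-1/19717) + 44017/(-¾ + 101 + 2*10201) = 14751/19717 + 44017/(-¾ + 101 + 20402) = 14751/19717 + 44017/(82009/4) = 14751/19717 + 44017*(4/82009) = 14751/19717 + 176068/82009 = 4681247515/1616971453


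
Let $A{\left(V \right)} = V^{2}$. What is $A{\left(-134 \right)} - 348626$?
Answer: $-330670$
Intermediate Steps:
$A{\left(-134 \right)} - 348626 = \left(-134\right)^{2} - 348626 = 17956 - 348626 = -330670$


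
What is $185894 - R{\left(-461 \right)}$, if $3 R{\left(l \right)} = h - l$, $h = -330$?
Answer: $\frac{557551}{3} \approx 1.8585 \cdot 10^{5}$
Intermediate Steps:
$R{\left(l \right)} = -110 - \frac{l}{3}$ ($R{\left(l \right)} = \frac{-330 - l}{3} = -110 - \frac{l}{3}$)
$185894 - R{\left(-461 \right)} = 185894 - \left(-110 - - \frac{461}{3}\right) = 185894 - \left(-110 + \frac{461}{3}\right) = 185894 - \frac{131}{3} = \frac{557551}{3}$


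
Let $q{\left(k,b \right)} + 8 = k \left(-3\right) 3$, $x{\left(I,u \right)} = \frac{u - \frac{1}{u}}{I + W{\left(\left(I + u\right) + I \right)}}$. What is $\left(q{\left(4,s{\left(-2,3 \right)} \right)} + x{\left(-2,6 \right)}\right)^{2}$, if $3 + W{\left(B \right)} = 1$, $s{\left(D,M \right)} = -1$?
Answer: $\frac{1190281}{576} \approx 2066.5$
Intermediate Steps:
$W{\left(B \right)} = -2$ ($W{\left(B \right)} = -3 + 1 = -2$)
$x{\left(I,u \right)} = \frac{u - \frac{1}{u}}{-2 + I}$ ($x{\left(I,u \right)} = \frac{u - \frac{1}{u}}{I - 2} = \frac{u - \frac{1}{u}}{-2 + I}$)
$q{\left(k,b \right)} = -8 - 9 k$ ($q{\left(k,b \right)} = -8 + k \left(-3\right) 3 = -8 + - 3 k 3 = -8 - 9 k$)
$\left(q{\left(4,s{\left(-2,3 \right)} \right)} + x{\left(-2,6 \right)}\right)^{2} = \left(\left(-8 - 36\right) + \frac{-1 + 6^{2}}{6 \left(-2 - 2\right)}\right)^{2} = \left(\left(-8 - 36\right) + \frac{-1 + 36}{6 \left(-4\right)}\right)^{2} = \left(-44 + \frac{1}{6} \left(- \frac{1}{4}\right) 35\right)^{2} = \left(-44 - \frac{35}{24}\right)^{2} = \left(- \frac{1091}{24}\right)^{2} = \frac{1190281}{576}$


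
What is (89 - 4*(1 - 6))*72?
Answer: 7848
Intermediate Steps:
(89 - 4*(1 - 6))*72 = (89 - 4*(-5))*72 = (89 + 20)*72 = 109*72 = 7848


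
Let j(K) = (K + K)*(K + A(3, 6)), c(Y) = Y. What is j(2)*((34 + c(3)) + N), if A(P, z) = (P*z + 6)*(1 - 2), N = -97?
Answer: 5280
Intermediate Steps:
A(P, z) = -6 - P*z (A(P, z) = (6 + P*z)*(-1) = -6 - P*z)
j(K) = 2*K*(-24 + K) (j(K) = (K + K)*(K + (-6 - 1*3*6)) = (2*K)*(K + (-6 - 18)) = (2*K)*(K - 24) = (2*K)*(-24 + K) = 2*K*(-24 + K))
j(2)*((34 + c(3)) + N) = (2*2*(-24 + 2))*((34 + 3) - 97) = (2*2*(-22))*(37 - 97) = -88*(-60) = 5280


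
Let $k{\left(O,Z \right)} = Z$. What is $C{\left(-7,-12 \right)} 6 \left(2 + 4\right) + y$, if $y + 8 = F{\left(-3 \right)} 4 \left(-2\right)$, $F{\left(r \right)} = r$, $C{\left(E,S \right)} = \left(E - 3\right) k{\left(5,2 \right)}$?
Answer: $-704$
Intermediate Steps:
$C{\left(E,S \right)} = -6 + 2 E$ ($C{\left(E,S \right)} = \left(E - 3\right) 2 = \left(-3 + E\right) 2 = -6 + 2 E$)
$y = 16$ ($y = -8 + \left(-3\right) 4 \left(-2\right) = -8 - -24 = -8 + 24 = 16$)
$C{\left(-7,-12 \right)} 6 \left(2 + 4\right) + y = \left(-6 + 2 \left(-7\right)\right) 6 \left(2 + 4\right) + 16 = \left(-6 - 14\right) 6 \cdot 6 + 16 = \left(-20\right) 36 + 16 = -720 + 16 = -704$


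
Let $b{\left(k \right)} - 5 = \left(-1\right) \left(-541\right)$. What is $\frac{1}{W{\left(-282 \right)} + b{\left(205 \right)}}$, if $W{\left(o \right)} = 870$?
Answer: $\frac{1}{1416} \approx 0.00070621$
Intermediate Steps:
$b{\left(k \right)} = 546$ ($b{\left(k \right)} = 5 - -541 = 5 + 541 = 546$)
$\frac{1}{W{\left(-282 \right)} + b{\left(205 \right)}} = \frac{1}{870 + 546} = \frac{1}{1416}$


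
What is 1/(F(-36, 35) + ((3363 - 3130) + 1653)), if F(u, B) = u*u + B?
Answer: 1/3217 ≈ 0.00031085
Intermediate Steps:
F(u, B) = B + u² (F(u, B) = u² + B = B + u²)
1/(F(-36, 35) + ((3363 - 3130) + 1653)) = 1/((35 + (-36)²) + ((3363 - 3130) + 1653)) = 1/((35 + 1296) + (233 + 1653)) = 1/(1331 + 1886) = 1/3217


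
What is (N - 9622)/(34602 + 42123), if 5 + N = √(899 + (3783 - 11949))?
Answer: -3209/25575 + 13*I*√43/76725 ≈ -0.12547 + 0.0011111*I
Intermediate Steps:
N = -5 + 13*I*√43 (N = -5 + √(899 + (3783 - 11949)) = -5 + √(899 - 8166) = -5 + √(-7267) = -5 + 13*I*√43 ≈ -5.0 + 85.247*I)
(N - 9622)/(34602 + 42123) = ((-5 + 13*I*√43) - 9622)/(34602 + 42123) = (-9627 + 13*I*√43)/76725 = (-9627 + 13*I*√43)*(1/76725) = -3209/25575 + 13*I*√43/76725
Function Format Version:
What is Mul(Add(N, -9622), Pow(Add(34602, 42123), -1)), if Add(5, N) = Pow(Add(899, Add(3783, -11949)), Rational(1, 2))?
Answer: Add(Rational(-3209, 25575), Mul(Rational(13, 76725), I, Pow(43, Rational(1, 2)))) ≈ Add(-0.12547, Mul(0.0011111, I))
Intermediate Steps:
N = Add(-5, Mul(13, I, Pow(43, Rational(1, 2)))) (N = Add(-5, Pow(Add(899, Add(3783, -11949)), Rational(1, 2))) = Add(-5, Pow(Add(899, -8166), Rational(1, 2))) = Add(-5, Pow(-7267, Rational(1, 2))) = Add(-5, Mul(13, I, Pow(43, Rational(1, 2)))) ≈ Add(-5.0000, Mul(85.247, I)))
Mul(Add(N, -9622), Pow(Add(34602, 42123), -1)) = Mul(Add(Add(-5, Mul(13, I, Pow(43, Rational(1, 2)))), -9622), Pow(Add(34602, 42123), -1)) = Mul(Add(-9627, Mul(13, I, Pow(43, Rational(1, 2)))), Pow(76725, -1)) = Mul(Add(-9627, Mul(13, I, Pow(43, Rational(1, 2)))), Rational(1, 76725)) = Add(Rational(-3209, 25575), Mul(Rational(13, 76725), I, Pow(43, Rational(1, 2))))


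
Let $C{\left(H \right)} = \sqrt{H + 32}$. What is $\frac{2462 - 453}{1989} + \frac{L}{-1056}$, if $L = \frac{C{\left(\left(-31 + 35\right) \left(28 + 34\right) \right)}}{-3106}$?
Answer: $\frac{2009}{1989} + \frac{\sqrt{70}}{1639968} \approx 1.0101$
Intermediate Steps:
$C{\left(H \right)} = \sqrt{32 + H}$
$L = - \frac{\sqrt{70}}{1553}$ ($L = \frac{\sqrt{32 + \left(-31 + 35\right) \left(28 + 34\right)}}{-3106} = \sqrt{32 + 4 \cdot 62} \left(- \frac{1}{3106}\right) = \sqrt{32 + 248} \left(- \frac{1}{3106}\right) = \sqrt{280} \left(- \frac{1}{3106}\right) = 2 \sqrt{70} \left(- \frac{1}{3106}\right) = - \frac{\sqrt{70}}{1553} \approx -0.0053874$)
$\frac{2462 - 453}{1989} + \frac{L}{-1056} = \frac{2462 - 453}{1989} + \frac{\left(- \frac{1}{1553}\right) \sqrt{70}}{-1056} = 2009 \cdot \frac{1}{1989} + - \frac{\sqrt{70}}{1553} \left(- \frac{1}{1056}\right) = \frac{2009}{1989} + \frac{\sqrt{70}}{1639968}$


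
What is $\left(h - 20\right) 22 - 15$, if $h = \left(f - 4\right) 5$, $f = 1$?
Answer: $-785$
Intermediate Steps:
$h = -15$ ($h = \left(1 - 4\right) 5 = \left(-3\right) 5 = -15$)
$\left(h - 20\right) 22 - 15 = \left(-15 - 20\right) 22 - 15 = \left(-35\right) 22 - 15 = -770 - 15 = -785$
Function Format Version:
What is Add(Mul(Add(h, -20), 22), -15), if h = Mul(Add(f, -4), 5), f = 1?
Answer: -785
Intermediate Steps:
h = -15 (h = Mul(Add(1, -4), 5) = Mul(-3, 5) = -15)
Add(Mul(Add(h, -20), 22), -15) = Add(Mul(Add(-15, -20), 22), -15) = Add(Mul(-35, 22), -15) = Add(-770, -15) = -785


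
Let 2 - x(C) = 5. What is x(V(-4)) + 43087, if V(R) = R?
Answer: 43084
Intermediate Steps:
x(C) = -3 (x(C) = 2 - 1*5 = 2 - 5 = -3)
x(V(-4)) + 43087 = -3 + 43087 = 43084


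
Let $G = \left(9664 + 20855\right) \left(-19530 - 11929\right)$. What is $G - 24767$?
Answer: $-960121988$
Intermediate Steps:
$G = -960097221$ ($G = 30519 \left(-31459\right) = -960097221$)
$G - 24767 = -960097221 - 24767 = -960121988$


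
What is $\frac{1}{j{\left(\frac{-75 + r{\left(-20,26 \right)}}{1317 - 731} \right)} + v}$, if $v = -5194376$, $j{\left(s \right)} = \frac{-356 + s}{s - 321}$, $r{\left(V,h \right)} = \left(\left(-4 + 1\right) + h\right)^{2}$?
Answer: $- \frac{93826}{487367418495} \approx -1.9252 \cdot 10^{-7}$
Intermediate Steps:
$r{\left(V,h \right)} = \left(-3 + h\right)^{2}$
$j{\left(s \right)} = \frac{-356 + s}{-321 + s}$
$\frac{1}{j{\left(\frac{-75 + r{\left(-20,26 \right)}}{1317 - 731} \right)} + v} = \frac{1}{\frac{-356 + \frac{-75 + \left(-3 + 26\right)^{2}}{1317 - 731}}{-321 + \frac{-75 + \left(-3 + 26\right)^{2}}{1317 - 731}} - 5194376} = \frac{1}{\frac{-356 + \frac{-75 + 23^{2}}{586}}{-321 + \frac{-75 + 23^{2}}{586}} - 5194376} = \frac{1}{\frac{-356 + \left(-75 + 529\right) \frac{1}{586}}{-321 + \left(-75 + 529\right) \frac{1}{586}} - 5194376} = \frac{1}{\frac{-356 + 454 \cdot \frac{1}{586}}{-321 + 454 \cdot \frac{1}{586}} - 5194376} = \frac{1}{\frac{-356 + \frac{227}{293}}{-321 + \frac{227}{293}} - 5194376} = \frac{1}{\frac{1}{- \frac{93826}{293}} \left(- \frac{104081}{293}\right) - 5194376} = \frac{1}{\left(- \frac{293}{93826}\right) \left(- \frac{104081}{293}\right) - 5194376} = \frac{1}{\frac{104081}{93826} - 5194376} = \frac{1}{- \frac{487367418495}{93826}} = - \frac{93826}{487367418495}$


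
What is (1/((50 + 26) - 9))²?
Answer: 1/4489 ≈ 0.00022277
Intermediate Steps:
(1/((50 + 26) - 9))² = (1/(76 - 9))² = (1/67)² = 1/4489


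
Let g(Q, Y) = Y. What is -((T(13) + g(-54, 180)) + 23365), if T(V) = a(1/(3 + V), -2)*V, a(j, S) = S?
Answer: -23519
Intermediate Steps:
T(V) = -2*V
-((T(13) + g(-54, 180)) + 23365) = -((-2*13 + 180) + 23365) = -((-26 + 180) + 23365) = -(154 + 23365) = -1*23519 = -23519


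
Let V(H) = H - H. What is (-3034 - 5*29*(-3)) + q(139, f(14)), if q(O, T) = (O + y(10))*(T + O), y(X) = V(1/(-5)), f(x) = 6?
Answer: 17556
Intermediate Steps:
V(H) = 0
y(X) = 0
q(O, T) = O*(O + T) (q(O, T) = (O + 0)*(T + O) = O*(O + T))
(-3034 - 5*29*(-3)) + q(139, f(14)) = (-3034 - 5*29*(-3)) + 139*(139 + 6) = (-3034 - 145*(-3)) + 139*145 = (-3034 - 1*(-435)) + 20155 = (-3034 + 435) + 20155 = -2599 + 20155 = 17556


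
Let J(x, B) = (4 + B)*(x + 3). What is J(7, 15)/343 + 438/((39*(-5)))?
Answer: -37728/22295 ≈ -1.6922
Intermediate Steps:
J(x, B) = (3 + x)*(4 + B) (J(x, B) = (4 + B)*(3 + x) = (3 + x)*(4 + B))
J(7, 15)/343 + 438/((39*(-5))) = (12 + 3*15 + 4*7 + 15*7)/343 + 438/((39*(-5))) = (12 + 45 + 28 + 105)*(1/343) + 438/(-195) = 190*(1/343) + 438*(-1/195) = 190/343 - 146/65 = -37728/22295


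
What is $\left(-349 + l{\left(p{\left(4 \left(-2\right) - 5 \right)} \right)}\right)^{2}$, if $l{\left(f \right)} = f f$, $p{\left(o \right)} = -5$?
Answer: $104976$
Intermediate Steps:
$l{\left(f \right)} = f^{2}$
$\left(-349 + l{\left(p{\left(4 \left(-2\right) - 5 \right)} \right)}\right)^{2} = \left(-349 + \left(-5\right)^{2}\right)^{2} = \left(-349 + 25\right)^{2} = \left(-324\right)^{2} = 104976$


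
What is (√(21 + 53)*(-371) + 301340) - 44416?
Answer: 256924 - 371*√74 ≈ 2.5373e+5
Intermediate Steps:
(√(21 + 53)*(-371) + 301340) - 44416 = (√74*(-371) + 301340) - 44416 = (-371*√74 + 301340) - 44416 = (301340 - 371*√74) - 44416 = 256924 - 371*√74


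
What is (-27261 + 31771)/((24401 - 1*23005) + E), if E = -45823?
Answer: -4510/44427 ≈ -0.10151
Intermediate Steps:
(-27261 + 31771)/((24401 - 1*23005) + E) = (-27261 + 31771)/((24401 - 1*23005) - 45823) = 4510/((24401 - 23005) - 45823) = 4510/(1396 - 45823) = 4510/(-44427) = 4510*(-1/44427) = -4510/44427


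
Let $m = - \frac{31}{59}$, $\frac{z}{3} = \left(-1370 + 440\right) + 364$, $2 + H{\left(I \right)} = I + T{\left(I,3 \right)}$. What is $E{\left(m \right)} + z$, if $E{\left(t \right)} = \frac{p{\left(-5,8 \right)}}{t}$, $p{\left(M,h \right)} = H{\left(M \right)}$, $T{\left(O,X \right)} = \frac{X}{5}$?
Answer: $- \frac{261302}{155} \approx -1685.8$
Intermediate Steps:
$T{\left(O,X \right)} = \frac{X}{5}$ ($T{\left(O,X \right)} = X \frac{1}{5} = \frac{X}{5}$)
$H{\left(I \right)} = - \frac{7}{5} + I$ ($H{\left(I \right)} = -2 + \left(I + \frac{1}{5} \cdot 3\right) = -2 + \left(I + \frac{3}{5}\right) = -2 + \left(\frac{3}{5} + I\right) = - \frac{7}{5} + I$)
$z = -1698$ ($z = 3 \left(\left(-1370 + 440\right) + 364\right) = 3 \left(-930 + 364\right) = 3 \left(-566\right) = -1698$)
$p{\left(M,h \right)} = - \frac{7}{5} + M$
$m = - \frac{31}{59}$ ($m = \left(-31\right) \frac{1}{59} = - \frac{31}{59} \approx -0.52542$)
$E{\left(t \right)} = - \frac{32}{5 t}$ ($E{\left(t \right)} = \frac{- \frac{7}{5} - 5}{t} = - \frac{32}{5 t}$)
$E{\left(m \right)} + z = - \frac{32}{5 \left(- \frac{31}{59}\right)} - 1698 = \left(- \frac{32}{5}\right) \left(- \frac{59}{31}\right) - 1698 = \frac{1888}{155} - 1698 = - \frac{261302}{155}$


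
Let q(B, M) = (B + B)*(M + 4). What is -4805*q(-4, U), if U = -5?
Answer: -38440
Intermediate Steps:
q(B, M) = 2*B*(4 + M) (q(B, M) = (2*B)*(4 + M) = 2*B*(4 + M))
-4805*q(-4, U) = -9610*(-4)*(4 - 5) = -9610*(-4)*(-1) = -4805*8 = -38440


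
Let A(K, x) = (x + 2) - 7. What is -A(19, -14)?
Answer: 19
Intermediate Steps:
A(K, x) = -5 + x (A(K, x) = (2 + x) - 7 = -5 + x)
-A(19, -14) = -(-5 - 14) = -1*(-19) = 19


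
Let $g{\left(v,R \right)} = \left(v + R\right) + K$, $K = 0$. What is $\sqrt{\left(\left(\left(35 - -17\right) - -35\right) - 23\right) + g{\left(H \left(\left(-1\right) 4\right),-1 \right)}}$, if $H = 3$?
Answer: $\sqrt{51} \approx 7.1414$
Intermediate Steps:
$g{\left(v,R \right)} = R + v$ ($g{\left(v,R \right)} = \left(v + R\right) + 0 = \left(R + v\right) + 0 = R + v$)
$\sqrt{\left(\left(\left(35 - -17\right) - -35\right) - 23\right) + g{\left(H \left(\left(-1\right) 4\right),-1 \right)}} = \sqrt{\left(\left(\left(35 - -17\right) - -35\right) - 23\right) + \left(-1 + 3 \left(\left(-1\right) 4\right)\right)} = \sqrt{\left(\left(\left(35 + 17\right) + 35\right) - 23\right) + \left(-1 + 3 \left(-4\right)\right)} = \sqrt{\left(\left(52 + 35\right) - 23\right) - 13} = \sqrt{\left(87 - 23\right) - 13} = \sqrt{64 - 13} = \sqrt{51}$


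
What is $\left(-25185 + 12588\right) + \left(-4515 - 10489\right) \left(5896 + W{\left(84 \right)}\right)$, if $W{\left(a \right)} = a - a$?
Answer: $-88476181$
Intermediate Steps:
$W{\left(a \right)} = 0$
$\left(-25185 + 12588\right) + \left(-4515 - 10489\right) \left(5896 + W{\left(84 \right)}\right) = \left(-25185 + 12588\right) + \left(-4515 - 10489\right) \left(5896 + 0\right) = -12597 - 88463584 = -88476181$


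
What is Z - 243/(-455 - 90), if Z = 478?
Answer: 260753/545 ≈ 478.45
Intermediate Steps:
Z - 243/(-455 - 90) = 478 - 243/(-455 - 90) = 478 - 243/(-545) = 478 - 1/545*(-243) = 478 + 243/545 = 260753/545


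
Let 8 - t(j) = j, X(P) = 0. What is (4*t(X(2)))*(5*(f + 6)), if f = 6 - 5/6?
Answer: 5360/3 ≈ 1786.7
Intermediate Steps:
f = 31/6 (f = 6 - 5*⅙ = 6 - ⅚ = 31/6 ≈ 5.1667)
t(j) = 8 - j
(4*t(X(2)))*(5*(f + 6)) = (4*(8 - 1*0))*(5*(31/6 + 6)) = (4*(8 + 0))*(5*(67/6)) = (4*8)*(335/6) = 32*(335/6) = 5360/3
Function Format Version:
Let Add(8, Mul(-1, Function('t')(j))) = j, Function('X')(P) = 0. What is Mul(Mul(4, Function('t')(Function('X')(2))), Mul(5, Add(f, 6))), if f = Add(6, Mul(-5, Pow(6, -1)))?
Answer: Rational(5360, 3) ≈ 1786.7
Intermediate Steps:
f = Rational(31, 6) (f = Add(6, Mul(-5, Rational(1, 6))) = Add(6, Rational(-5, 6)) = Rational(31, 6) ≈ 5.1667)
Function('t')(j) = Add(8, Mul(-1, j))
Mul(Mul(4, Function('t')(Function('X')(2))), Mul(5, Add(f, 6))) = Mul(Mul(4, Add(8, Mul(-1, 0))), Mul(5, Add(Rational(31, 6), 6))) = Mul(Mul(4, Add(8, 0)), Mul(5, Rational(67, 6))) = Mul(Mul(4, 8), Rational(335, 6)) = Mul(32, Rational(335, 6)) = Rational(5360, 3)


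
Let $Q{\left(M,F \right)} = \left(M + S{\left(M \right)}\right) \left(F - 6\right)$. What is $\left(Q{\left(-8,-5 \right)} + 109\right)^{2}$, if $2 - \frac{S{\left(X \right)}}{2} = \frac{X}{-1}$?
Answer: $108241$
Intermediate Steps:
$S{\left(X \right)} = 4 + 2 X$ ($S{\left(X \right)} = 4 - 2 \frac{X}{-1} = 4 - 2 X \left(-1\right) = 4 - 2 \left(- X\right) = 4 + 2 X$)
$Q{\left(M,F \right)} = \left(-6 + F\right) \left(4 + 3 M\right)$ ($Q{\left(M,F \right)} = \left(M + \left(4 + 2 M\right)\right) \left(F - 6\right) = \left(4 + 3 M\right) \left(-6 + F\right) = \left(-6 + F\right) \left(4 + 3 M\right)$)
$\left(Q{\left(-8,-5 \right)} + 109\right)^{2} = \left(\left(-24 - -144 + 4 \left(-5\right) + 3 \left(-5\right) \left(-8\right)\right) + 109\right)^{2} = \left(\left(-24 + 144 - 20 + 120\right) + 109\right)^{2} = \left(220 + 109\right)^{2} = 329^{2} = 108241$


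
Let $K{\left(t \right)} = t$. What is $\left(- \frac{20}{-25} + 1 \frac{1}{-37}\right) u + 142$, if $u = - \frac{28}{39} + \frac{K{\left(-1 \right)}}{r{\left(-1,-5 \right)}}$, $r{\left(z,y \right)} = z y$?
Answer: $\frac{392081}{2775} \approx 141.29$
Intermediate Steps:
$r{\left(z,y \right)} = y z$
$u = - \frac{179}{195}$ ($u = - \frac{28}{39} - \frac{1}{\left(-5\right) \left(-1\right)} = \left(-28\right) \frac{1}{39} - \frac{1}{5} = - \frac{28}{39} - \frac{1}{5} = - \frac{179}{195} \approx -0.91795$)
$\left(- \frac{20}{-25} + 1 \frac{1}{-37}\right) u + 142 = \left(- \frac{20}{-25} + 1 \frac{1}{-37}\right) \left(- \frac{179}{195}\right) + 142 = \left(\left(-20\right) \left(- \frac{1}{25}\right) + 1 \left(- \frac{1}{37}\right)\right) \left(- \frac{179}{195}\right) + 142 = \left(\frac{4}{5} - \frac{1}{37}\right) \left(- \frac{179}{195}\right) + 142 = \frac{143}{185} \left(- \frac{179}{195}\right) + 142 = - \frac{1969}{2775} + 142 = \frac{392081}{2775}$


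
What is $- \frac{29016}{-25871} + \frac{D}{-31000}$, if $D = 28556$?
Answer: $\frac{40180931}{200500250} \approx 0.2004$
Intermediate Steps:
$- \frac{29016}{-25871} + \frac{D}{-31000} = - \frac{29016}{-25871} + \frac{28556}{-31000} = \left(-29016\right) \left(- \frac{1}{25871}\right) + 28556 \left(- \frac{1}{31000}\right) = \frac{29016}{25871} - \frac{7139}{7750} = \frac{40180931}{200500250}$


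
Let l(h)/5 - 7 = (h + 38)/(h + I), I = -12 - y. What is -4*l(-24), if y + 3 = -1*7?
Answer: -1680/13 ≈ -129.23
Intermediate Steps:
y = -10 (y = -3 - 1*7 = -3 - 7 = -10)
I = -2 (I = -12 - 1*(-10) = -12 + 10 = -2)
l(h) = 35 + 5*(38 + h)/(-2 + h) (l(h) = 35 + 5*((h + 38)/(h - 2)) = 35 + 5*((38 + h)/(-2 + h)) = 35 + 5*(38 + h)/(-2 + h))
-4*l(-24) = -160*(3 - 24)/(-2 - 24) = -160*(-21)/(-26) = -160*(-1)*(-21)/26 = -4*420/13 = -1680/13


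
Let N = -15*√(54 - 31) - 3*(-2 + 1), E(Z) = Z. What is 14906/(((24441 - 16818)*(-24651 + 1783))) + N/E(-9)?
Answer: -29061247/87161382 + 5*√23/3 ≈ 7.6596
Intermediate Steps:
N = 3 - 15*√23 (N = -15*√23 - 3*(-1) = -15*√23 + 3 = 3 - 15*√23 ≈ -68.938)
14906/(((24441 - 16818)*(-24651 + 1783))) + N/E(-9) = 14906/(((24441 - 16818)*(-24651 + 1783))) + (3 - 15*√23)/(-9) = 14906/((7623*(-22868))) + (3 - 15*√23)*(-⅑) = 14906/(-174322764) + (-⅓ + 5*√23/3) = 14906*(-1/174322764) + (-⅓ + 5*√23/3) = -7453/87161382 + (-⅓ + 5*√23/3) = -29061247/87161382 + 5*√23/3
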